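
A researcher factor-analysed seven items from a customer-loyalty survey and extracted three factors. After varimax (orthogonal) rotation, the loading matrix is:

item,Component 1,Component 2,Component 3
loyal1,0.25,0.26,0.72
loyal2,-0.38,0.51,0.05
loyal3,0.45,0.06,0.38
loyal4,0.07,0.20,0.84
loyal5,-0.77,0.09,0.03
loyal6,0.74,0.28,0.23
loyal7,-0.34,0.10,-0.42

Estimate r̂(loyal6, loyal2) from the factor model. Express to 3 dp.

-0.127

r̂ = Σ λ_i·λ_j across factors = (0.74)(-0.38) + (0.28)(0.51) + (0.23)(0.05)
  = -0.2812 +0.1428 +0.0115 = -0.1269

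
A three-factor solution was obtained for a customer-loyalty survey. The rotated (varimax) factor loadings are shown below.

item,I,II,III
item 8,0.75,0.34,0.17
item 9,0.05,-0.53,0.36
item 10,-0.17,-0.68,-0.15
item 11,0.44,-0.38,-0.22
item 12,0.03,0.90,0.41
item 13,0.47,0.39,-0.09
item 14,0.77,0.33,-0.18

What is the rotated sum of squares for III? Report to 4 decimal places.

SS loadings for III = 0.17² + 0.36² + (-0.15)² + (-0.22)² + 0.41² + (-0.09)² + (-0.18)² = 0.0289 + 0.1296 + 0.0225 + 0.0484 + 0.1681 + 0.0081 + 0.0324 = 0.4380

0.4380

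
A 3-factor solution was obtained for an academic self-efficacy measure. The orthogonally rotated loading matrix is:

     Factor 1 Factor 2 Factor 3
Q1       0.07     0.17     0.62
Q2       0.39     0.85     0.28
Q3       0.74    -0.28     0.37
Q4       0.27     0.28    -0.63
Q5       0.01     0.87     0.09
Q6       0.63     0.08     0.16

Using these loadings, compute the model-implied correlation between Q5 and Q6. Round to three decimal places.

r̂ = Σ λ_i·λ_j across factors = (0.01)(0.63) + (0.87)(0.08) + (0.09)(0.16)
  = +0.0063 +0.0696 +0.0144 = 0.0903

0.090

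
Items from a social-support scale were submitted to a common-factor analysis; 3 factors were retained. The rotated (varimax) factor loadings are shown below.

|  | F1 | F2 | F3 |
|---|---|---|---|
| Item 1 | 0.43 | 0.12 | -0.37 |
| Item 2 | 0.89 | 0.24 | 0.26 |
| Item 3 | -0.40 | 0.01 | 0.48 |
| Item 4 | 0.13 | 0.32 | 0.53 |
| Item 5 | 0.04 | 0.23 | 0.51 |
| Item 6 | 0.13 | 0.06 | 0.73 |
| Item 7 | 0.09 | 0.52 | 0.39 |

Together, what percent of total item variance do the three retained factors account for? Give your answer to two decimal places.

47.75%

Communalities: 0.3362, 0.9173, 0.3905, 0.4002, 0.3146, 0.5534, 0.4306; Σh² = 3.3428.
Total variance with 7 standardized items is 7, so the solution explains 3.3428/7 = 0.4775 = 47.75%.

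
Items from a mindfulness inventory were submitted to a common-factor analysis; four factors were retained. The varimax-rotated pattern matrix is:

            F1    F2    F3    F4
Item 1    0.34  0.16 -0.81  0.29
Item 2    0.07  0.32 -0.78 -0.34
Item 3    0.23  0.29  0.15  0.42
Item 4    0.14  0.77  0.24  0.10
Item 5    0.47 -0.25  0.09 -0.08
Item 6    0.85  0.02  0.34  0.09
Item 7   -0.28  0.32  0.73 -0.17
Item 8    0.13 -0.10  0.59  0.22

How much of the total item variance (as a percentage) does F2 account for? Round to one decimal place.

SS loadings for F2 = 0.16² + 0.32² + 0.29² + 0.77² + (-0.25)² + 0.02² + 0.32² + (-0.10)² = 0.9803
With 8 standardized items, total variance = 8. Proportion = 0.9803/8 = 0.1225 → 12.25%.

12.3%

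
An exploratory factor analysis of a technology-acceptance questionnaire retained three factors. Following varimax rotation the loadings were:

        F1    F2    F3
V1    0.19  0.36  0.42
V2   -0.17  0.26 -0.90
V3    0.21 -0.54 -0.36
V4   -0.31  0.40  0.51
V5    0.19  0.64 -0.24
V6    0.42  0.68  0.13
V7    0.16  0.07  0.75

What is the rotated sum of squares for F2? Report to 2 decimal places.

1.53

SS loadings for F2 = 0.36² + 0.26² + (-0.54)² + 0.40² + 0.64² + 0.68² + 0.07² = 0.1296 + 0.0676 + 0.2916 + 0.1600 + 0.4096 + 0.4624 + 0.0049 = 1.5257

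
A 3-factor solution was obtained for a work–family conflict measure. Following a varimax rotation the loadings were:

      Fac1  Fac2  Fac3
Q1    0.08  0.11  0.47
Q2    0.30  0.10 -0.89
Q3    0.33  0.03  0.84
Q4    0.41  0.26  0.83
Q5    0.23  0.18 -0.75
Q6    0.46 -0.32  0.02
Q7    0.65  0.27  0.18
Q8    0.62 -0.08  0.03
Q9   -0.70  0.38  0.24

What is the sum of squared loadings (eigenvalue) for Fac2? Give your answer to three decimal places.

SS loadings for Fac2 = 0.11² + 0.10² + 0.03² + 0.26² + 0.18² + (-0.32)² + 0.27² + (-0.08)² + 0.38² = 0.0121 + 0.0100 + 0.0009 + 0.0676 + 0.0324 + 0.1024 + 0.0729 + 0.0064 + 0.1444 = 0.4491

0.449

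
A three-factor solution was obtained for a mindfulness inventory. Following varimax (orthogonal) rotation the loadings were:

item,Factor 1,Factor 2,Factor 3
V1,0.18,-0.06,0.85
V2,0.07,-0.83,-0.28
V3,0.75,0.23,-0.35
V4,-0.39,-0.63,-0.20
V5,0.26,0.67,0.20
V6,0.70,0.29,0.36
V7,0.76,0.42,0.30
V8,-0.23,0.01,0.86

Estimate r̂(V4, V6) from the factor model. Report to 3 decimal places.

-0.528

r̂ = Σ λ_i·λ_j across factors = (-0.39)(0.70) + (-0.63)(0.29) + (-0.20)(0.36)
  = -0.2730 -0.1827 -0.0720 = -0.5277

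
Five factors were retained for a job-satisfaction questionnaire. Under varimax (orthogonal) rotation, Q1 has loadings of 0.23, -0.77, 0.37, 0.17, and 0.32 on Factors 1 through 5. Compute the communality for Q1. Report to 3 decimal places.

0.914

h² = 0.23² + (-0.77)² + 0.37² + 0.17² + 0.32² = 0.0529 + 0.5929 + 0.1369 + 0.0289 + 0.1024 = 0.9140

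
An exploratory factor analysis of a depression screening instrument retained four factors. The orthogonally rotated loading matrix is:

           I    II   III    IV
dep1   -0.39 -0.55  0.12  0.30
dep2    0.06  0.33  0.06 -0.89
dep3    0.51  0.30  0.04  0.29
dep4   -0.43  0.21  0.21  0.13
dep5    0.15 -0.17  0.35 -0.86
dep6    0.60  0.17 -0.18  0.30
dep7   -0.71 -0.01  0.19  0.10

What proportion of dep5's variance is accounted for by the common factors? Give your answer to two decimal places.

0.91

h² = 0.15² + (-0.17)² + 0.35² + (-0.86)² = 0.0225 + 0.0289 + 0.1225 + 0.7396 = 0.9135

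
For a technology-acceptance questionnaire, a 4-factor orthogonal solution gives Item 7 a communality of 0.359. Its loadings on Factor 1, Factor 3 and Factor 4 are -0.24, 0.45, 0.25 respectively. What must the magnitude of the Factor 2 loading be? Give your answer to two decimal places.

Under orthogonal rotation h² = Σλ², so λ_Factor 2² = h² − (0.3226) = 0.359 − 0.3226 = 0.0364.
|λ| = √0.0364 = 0.1908.

0.19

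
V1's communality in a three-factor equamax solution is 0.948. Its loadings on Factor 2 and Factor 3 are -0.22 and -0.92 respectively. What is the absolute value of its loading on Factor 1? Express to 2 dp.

Under orthogonal rotation h² = Σλ², so λ_Factor 1² = h² − (0.8948) = 0.948 − 0.8948 = 0.0532.
|λ| = √0.0532 = 0.2307.

0.23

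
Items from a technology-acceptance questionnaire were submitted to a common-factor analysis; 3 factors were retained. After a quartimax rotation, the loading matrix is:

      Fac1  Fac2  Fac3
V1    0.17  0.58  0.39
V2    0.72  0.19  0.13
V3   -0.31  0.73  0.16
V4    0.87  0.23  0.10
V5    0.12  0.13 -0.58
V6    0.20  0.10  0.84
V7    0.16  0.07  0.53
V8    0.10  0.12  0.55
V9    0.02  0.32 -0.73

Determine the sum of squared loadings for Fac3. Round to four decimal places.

SS loadings for Fac3 = 0.39² + 0.13² + 0.16² + 0.10² + (-0.58)² + 0.84² + 0.53² + 0.55² + (-0.73)² = 0.1521 + 0.0169 + 0.0256 + 0.0100 + 0.3364 + 0.7056 + 0.2809 + 0.3025 + 0.5329 = 2.3629

2.3629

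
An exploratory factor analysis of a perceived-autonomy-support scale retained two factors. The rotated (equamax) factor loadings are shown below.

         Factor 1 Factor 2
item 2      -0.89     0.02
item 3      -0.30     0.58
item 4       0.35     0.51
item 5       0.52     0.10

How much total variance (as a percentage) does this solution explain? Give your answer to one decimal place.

47.0%

Communalities: 0.7925, 0.4264, 0.3826, 0.2804; Σh² = 1.8819.
Total variance with 4 standardized items is 4, so the solution explains 1.8819/4 = 0.4705 = 47.05%.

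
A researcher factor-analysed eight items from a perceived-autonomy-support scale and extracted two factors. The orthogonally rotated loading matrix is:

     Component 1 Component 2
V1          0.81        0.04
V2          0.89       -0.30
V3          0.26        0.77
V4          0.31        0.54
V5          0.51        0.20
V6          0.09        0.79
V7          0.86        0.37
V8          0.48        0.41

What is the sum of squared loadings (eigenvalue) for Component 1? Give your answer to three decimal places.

SS loadings for Component 1 = 0.81² + 0.89² + 0.26² + 0.31² + 0.51² + 0.09² + 0.86² + 0.48² = 0.6561 + 0.7921 + 0.0676 + 0.0961 + 0.2601 + 0.0081 + 0.7396 + 0.2304 = 2.8501

2.850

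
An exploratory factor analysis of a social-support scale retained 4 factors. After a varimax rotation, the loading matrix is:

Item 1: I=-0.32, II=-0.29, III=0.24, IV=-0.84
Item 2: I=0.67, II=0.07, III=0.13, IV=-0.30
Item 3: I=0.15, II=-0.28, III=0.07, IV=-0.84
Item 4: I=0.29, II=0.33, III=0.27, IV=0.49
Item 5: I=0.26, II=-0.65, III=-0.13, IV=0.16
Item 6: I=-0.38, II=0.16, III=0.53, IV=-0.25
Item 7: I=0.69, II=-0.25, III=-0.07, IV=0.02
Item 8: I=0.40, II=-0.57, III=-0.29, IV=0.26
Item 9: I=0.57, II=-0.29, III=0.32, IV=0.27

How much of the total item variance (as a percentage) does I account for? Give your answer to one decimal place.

SS loadings for I = (-0.32)² + 0.67² + 0.15² + 0.29² + 0.26² + (-0.38)² + 0.69² + 0.40² + 0.57² = 1.8309
With 9 standardized items, total variance = 9. Proportion = 1.8309/9 = 0.2034 → 20.34%.

20.3%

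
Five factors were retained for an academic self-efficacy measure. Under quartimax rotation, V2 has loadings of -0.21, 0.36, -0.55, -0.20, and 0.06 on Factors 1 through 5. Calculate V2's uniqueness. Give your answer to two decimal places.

h² = (-0.21)² + 0.36² + (-0.55)² + (-0.20)² + 0.06² = 0.0441 + 0.1296 + 0.3025 + 0.0400 + 0.0036 = 0.5198
Uniqueness u² = 1 − h² = 1 − 0.5198 = 0.4802

0.48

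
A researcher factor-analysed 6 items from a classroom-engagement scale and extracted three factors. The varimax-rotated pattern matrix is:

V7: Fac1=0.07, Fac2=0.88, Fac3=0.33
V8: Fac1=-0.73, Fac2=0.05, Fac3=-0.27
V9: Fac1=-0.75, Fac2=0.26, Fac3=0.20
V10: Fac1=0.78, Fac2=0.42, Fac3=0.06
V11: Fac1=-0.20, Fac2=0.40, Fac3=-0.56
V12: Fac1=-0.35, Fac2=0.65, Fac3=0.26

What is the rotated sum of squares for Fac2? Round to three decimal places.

1.603

SS loadings for Fac2 = 0.88² + 0.05² + 0.26² + 0.42² + 0.40² + 0.65² = 0.7744 + 0.0025 + 0.0676 + 0.1764 + 0.1600 + 0.4225 = 1.6034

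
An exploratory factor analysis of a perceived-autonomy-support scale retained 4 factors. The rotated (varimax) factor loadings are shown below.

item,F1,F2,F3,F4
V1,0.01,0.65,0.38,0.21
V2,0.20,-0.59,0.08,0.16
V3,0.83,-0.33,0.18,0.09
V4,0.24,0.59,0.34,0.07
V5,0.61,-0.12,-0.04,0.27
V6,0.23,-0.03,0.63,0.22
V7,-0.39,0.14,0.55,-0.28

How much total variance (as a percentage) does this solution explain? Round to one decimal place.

Communalities: 0.6111, 0.4201, 0.8383, 0.5262, 0.4610, 0.4991, 0.5526; Σh² = 3.9084.
Total variance with 7 standardized items is 7, so the solution explains 3.9084/7 = 0.5583 = 55.83%.

55.8%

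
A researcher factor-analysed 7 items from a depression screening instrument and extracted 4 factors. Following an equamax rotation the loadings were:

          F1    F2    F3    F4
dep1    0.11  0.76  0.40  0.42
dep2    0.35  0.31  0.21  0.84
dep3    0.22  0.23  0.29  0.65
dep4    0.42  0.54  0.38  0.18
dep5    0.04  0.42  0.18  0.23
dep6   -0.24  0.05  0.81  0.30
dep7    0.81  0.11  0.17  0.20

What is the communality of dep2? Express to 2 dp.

h² = 0.35² + 0.31² + 0.21² + 0.84² = 0.1225 + 0.0961 + 0.0441 + 0.7056 = 0.9683

0.97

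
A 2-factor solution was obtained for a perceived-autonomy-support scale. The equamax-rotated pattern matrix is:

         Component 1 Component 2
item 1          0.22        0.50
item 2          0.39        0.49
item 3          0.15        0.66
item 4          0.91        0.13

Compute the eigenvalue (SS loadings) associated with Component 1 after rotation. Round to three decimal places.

SS loadings for Component 1 = 0.22² + 0.39² + 0.15² + 0.91² = 0.0484 + 0.1521 + 0.0225 + 0.8281 = 1.0511

1.051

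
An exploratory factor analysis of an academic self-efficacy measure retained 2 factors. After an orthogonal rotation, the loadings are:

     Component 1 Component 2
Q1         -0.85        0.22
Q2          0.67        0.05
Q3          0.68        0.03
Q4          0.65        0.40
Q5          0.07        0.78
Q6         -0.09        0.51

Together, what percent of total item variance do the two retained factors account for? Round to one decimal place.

52.5%

SS loadings by factor: 2.0693, 1.0803; total = 3.1496.
Total variance with 6 standardized items is 6, so the solution explains 3.1496/6 = 0.5249 = 52.49%.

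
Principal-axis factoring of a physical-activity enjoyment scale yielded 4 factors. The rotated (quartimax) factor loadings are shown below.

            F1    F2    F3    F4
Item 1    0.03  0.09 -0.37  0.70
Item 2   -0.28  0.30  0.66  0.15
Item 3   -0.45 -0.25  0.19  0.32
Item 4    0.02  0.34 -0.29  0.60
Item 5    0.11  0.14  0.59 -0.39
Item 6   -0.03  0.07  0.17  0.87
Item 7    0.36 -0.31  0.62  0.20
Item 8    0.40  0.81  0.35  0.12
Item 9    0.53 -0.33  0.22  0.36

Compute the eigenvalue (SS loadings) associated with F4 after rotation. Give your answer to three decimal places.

2.068

SS loadings for F4 = 0.70² + 0.15² + 0.32² + 0.60² + (-0.39)² + 0.87² + 0.20² + 0.12² + 0.36² = 0.4900 + 0.0225 + 0.1024 + 0.3600 + 0.1521 + 0.7569 + 0.0400 + 0.0144 + 0.1296 = 2.0679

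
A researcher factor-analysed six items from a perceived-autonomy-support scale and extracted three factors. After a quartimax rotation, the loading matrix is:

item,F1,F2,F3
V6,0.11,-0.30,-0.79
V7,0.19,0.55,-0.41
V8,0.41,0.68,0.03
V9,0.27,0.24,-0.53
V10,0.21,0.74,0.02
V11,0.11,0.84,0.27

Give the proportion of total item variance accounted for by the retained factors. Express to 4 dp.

Communalities: 0.7262, 0.5067, 0.6314, 0.4114, 0.5921, 0.7906; Σh² = 3.6584.
Total variance with 6 standardized items is 6, so the solution explains 3.6584/6 = 0.6097.

0.6097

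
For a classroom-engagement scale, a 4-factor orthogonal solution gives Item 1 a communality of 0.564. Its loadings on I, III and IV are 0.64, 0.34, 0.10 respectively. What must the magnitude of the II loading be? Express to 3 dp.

Under orthogonal rotation h² = Σλ², so λ_II² = h² − (0.5352) = 0.564 − 0.5352 = 0.0288.
|λ| = √0.0288 = 0.1697.

0.170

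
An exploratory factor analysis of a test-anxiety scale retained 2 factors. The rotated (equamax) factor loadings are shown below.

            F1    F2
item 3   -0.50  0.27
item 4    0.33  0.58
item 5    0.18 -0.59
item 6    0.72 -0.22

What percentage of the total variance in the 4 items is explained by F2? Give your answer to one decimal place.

SS loadings for F2 = 0.27² + 0.58² + (-0.59)² + (-0.22)² = 0.8058
With 4 standardized items, total variance = 4. Proportion = 0.8058/4 = 0.2014 → 20.14%.

20.1%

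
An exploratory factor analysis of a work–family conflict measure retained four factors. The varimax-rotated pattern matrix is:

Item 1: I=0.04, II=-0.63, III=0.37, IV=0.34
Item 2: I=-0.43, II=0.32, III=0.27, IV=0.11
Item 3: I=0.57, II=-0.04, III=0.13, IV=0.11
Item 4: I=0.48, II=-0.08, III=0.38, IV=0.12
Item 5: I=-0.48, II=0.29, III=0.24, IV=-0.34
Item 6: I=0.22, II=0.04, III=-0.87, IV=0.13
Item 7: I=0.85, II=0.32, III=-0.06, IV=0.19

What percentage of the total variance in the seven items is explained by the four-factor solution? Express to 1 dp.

SS loadings by factor: 1.7431, 0.6954, 1.1892, 0.3228; total = 3.9505.
Total variance with 7 standardized items is 7, so the solution explains 3.9505/7 = 0.5644 = 56.44%.

56.4%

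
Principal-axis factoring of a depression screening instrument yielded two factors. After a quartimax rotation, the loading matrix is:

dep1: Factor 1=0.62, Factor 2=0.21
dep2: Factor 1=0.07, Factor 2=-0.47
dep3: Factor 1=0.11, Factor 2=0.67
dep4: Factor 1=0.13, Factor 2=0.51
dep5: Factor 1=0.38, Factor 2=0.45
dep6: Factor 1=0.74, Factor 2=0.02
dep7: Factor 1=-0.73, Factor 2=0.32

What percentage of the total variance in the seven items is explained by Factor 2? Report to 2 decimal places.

18.28%

SS loadings for Factor 2 = 0.21² + (-0.47)² + 0.67² + 0.51² + 0.45² + 0.02² + 0.32² = 1.2793
With 7 standardized items, total variance = 7. Proportion = 1.2793/7 = 0.1828 → 18.28%.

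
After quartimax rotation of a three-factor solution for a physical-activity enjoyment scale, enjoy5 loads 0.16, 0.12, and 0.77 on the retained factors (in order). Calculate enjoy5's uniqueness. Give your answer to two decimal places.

h² = 0.16² + 0.12² + 0.77² = 0.0256 + 0.0144 + 0.5929 = 0.6329
Uniqueness u² = 1 − h² = 1 − 0.6329 = 0.3671

0.37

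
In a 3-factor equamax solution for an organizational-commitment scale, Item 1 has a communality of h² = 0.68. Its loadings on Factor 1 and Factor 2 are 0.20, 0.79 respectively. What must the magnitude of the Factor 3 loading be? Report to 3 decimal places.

Under orthogonal rotation h² = Σλ², so λ_Factor 3² = h² − (0.6641) = 0.68 − 0.6641 = 0.0159.
|λ| = √0.0159 = 0.1261.

0.126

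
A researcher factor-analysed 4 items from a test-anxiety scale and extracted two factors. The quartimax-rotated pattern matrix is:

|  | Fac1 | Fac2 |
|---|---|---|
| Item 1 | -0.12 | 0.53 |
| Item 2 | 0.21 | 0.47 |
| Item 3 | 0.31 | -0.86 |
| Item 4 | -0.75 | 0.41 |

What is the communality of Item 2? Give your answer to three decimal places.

h² = 0.21² + 0.47² = 0.0441 + 0.2209 = 0.2650

0.265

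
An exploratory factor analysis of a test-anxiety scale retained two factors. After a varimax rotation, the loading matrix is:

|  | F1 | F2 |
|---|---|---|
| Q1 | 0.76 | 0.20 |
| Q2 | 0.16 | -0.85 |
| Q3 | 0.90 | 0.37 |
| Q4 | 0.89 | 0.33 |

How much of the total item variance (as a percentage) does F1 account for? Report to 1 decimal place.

SS loadings for F1 = 0.76² + 0.16² + 0.90² + 0.89² = 2.2053
With 4 standardized items, total variance = 4. Proportion = 2.2053/4 = 0.5513 → 55.13%.

55.1%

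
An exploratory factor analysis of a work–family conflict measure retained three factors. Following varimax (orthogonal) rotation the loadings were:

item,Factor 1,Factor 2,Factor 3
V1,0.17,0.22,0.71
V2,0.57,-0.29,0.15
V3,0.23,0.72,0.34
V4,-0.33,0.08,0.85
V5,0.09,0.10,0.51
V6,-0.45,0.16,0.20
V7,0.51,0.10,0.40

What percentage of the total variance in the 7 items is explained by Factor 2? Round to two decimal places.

SS loadings for Factor 2 = 0.22² + (-0.29)² + 0.72² + 0.08² + 0.10² + 0.16² + 0.10² = 0.7029
With 7 standardized items, total variance = 7. Proportion = 0.7029/7 = 0.1004 → 10.04%.

10.04%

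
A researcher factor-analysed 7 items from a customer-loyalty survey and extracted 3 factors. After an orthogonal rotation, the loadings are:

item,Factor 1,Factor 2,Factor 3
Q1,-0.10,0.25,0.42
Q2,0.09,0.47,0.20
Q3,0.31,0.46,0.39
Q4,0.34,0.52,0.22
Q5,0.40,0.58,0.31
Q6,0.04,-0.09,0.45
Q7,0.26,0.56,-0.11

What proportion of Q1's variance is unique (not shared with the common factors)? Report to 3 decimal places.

h² = (-0.10)² + 0.25² + 0.42² = 0.0100 + 0.0625 + 0.1764 = 0.2489
Uniqueness u² = 1 − h² = 1 − 0.2489 = 0.7511

0.751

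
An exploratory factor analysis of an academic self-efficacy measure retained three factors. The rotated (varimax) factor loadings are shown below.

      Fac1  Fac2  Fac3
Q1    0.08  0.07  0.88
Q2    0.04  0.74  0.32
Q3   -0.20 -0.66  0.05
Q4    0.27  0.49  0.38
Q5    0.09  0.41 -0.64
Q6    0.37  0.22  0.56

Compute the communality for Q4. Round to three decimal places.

0.457

h² = 0.27² + 0.49² + 0.38² = 0.0729 + 0.2401 + 0.1444 = 0.4574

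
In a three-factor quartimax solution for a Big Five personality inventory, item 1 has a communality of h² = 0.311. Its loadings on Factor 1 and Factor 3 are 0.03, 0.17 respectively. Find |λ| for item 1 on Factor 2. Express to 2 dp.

0.53

Under orthogonal rotation h² = Σλ², so λ_Factor 2² = h² − (0.0298) = 0.311 − 0.0298 = 0.2812.
|λ| = √0.2812 = 0.5303.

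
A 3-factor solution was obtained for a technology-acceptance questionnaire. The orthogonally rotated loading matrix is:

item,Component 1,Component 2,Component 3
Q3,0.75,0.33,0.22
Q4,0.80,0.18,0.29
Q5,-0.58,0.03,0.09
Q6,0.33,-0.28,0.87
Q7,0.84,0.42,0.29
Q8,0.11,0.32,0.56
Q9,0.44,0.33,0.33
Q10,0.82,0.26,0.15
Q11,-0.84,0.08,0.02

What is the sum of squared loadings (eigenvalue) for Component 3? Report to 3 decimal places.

1.427

SS loadings for Component 3 = 0.22² + 0.29² + 0.09² + 0.87² + 0.29² + 0.56² + 0.33² + 0.15² + 0.02² = 0.0484 + 0.0841 + 0.0081 + 0.7569 + 0.0841 + 0.3136 + 0.1089 + 0.0225 + 0.0004 = 1.4270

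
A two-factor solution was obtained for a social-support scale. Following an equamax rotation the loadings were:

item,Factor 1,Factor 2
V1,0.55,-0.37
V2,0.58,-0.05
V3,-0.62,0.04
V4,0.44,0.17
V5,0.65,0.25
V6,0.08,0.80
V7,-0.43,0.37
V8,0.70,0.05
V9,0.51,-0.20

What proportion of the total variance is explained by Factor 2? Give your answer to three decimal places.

SS loadings for Factor 2 = (-0.37)² + (-0.05)² + 0.04² + 0.17² + 0.25² + 0.80² + 0.37² + 0.05² + (-0.20)² = 1.0518
Proportion of variance = 1.0518 / 9 = 0.1169.

0.117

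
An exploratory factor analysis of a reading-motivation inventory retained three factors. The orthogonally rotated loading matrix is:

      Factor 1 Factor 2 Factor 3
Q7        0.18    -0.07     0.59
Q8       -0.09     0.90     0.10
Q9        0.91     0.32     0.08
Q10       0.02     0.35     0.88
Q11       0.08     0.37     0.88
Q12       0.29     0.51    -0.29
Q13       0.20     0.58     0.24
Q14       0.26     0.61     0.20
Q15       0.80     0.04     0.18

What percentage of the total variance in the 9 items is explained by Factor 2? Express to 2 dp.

23.85%

SS loadings for Factor 2 = (-0.07)² + 0.90² + 0.32² + 0.35² + 0.37² + 0.51² + 0.58² + 0.61² + 0.04² = 2.1469
With 9 standardized items, total variance = 9. Proportion = 2.1469/9 = 0.2385 → 23.85%.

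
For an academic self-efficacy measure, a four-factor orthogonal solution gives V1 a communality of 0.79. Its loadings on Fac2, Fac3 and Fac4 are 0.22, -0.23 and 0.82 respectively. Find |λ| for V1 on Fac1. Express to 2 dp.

0.13

Under orthogonal rotation h² = Σλ², so λ_Fac1² = h² − (0.7737) = 0.79 − 0.7737 = 0.0163.
|λ| = √0.0163 = 0.1277.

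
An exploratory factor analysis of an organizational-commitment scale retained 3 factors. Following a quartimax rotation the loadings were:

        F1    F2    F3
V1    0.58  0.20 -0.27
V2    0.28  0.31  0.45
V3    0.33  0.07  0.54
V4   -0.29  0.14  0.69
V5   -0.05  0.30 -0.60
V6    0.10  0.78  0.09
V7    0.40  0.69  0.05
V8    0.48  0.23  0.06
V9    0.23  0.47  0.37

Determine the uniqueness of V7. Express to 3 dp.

h² = 0.40² + 0.69² + 0.05² = 0.1600 + 0.4761 + 0.0025 = 0.6386
Uniqueness u² = 1 − h² = 1 − 0.6386 = 0.3614

0.361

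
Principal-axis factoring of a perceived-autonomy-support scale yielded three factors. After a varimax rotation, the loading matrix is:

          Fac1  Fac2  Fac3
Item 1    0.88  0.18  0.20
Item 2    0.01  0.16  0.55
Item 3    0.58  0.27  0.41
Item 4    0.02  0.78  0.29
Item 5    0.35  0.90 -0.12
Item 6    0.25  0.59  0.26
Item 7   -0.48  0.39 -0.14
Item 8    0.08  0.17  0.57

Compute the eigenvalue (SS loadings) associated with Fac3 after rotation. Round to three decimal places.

SS loadings for Fac3 = 0.20² + 0.55² + 0.41² + 0.29² + (-0.12)² + 0.26² + (-0.14)² + 0.57² = 0.0400 + 0.3025 + 0.1681 + 0.0841 + 0.0144 + 0.0676 + 0.0196 + 0.3249 = 1.0212

1.021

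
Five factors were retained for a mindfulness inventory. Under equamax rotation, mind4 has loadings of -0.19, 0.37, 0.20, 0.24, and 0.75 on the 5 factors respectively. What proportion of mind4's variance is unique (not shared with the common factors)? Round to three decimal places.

h² = (-0.19)² + 0.37² + 0.20² + 0.24² + 0.75² = 0.0361 + 0.1369 + 0.0400 + 0.0576 + 0.5625 = 0.8331
Uniqueness u² = 1 − h² = 1 − 0.8331 = 0.1669

0.167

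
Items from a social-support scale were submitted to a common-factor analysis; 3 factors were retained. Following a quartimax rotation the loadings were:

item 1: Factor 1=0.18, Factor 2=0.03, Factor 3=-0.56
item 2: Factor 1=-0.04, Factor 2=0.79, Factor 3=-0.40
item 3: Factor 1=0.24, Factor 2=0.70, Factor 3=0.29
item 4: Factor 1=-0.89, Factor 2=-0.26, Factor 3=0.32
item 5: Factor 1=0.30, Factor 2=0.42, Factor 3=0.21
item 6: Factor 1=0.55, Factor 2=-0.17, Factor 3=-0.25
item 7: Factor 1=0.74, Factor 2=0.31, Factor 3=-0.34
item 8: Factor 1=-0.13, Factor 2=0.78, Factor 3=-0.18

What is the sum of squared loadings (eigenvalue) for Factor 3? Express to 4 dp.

SS loadings for Factor 3 = (-0.56)² + (-0.40)² + 0.29² + 0.32² + 0.21² + (-0.25)² + (-0.34)² + (-0.18)² = 0.3136 + 0.1600 + 0.0841 + 0.1024 + 0.0441 + 0.0625 + 0.1156 + 0.0324 = 0.9147

0.9147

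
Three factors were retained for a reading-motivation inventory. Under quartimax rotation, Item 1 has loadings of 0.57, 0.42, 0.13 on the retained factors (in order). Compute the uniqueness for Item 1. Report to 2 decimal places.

h² = 0.57² + 0.42² + 0.13² = 0.3249 + 0.1764 + 0.0169 = 0.5182
Uniqueness u² = 1 − h² = 1 − 0.5182 = 0.4818

0.48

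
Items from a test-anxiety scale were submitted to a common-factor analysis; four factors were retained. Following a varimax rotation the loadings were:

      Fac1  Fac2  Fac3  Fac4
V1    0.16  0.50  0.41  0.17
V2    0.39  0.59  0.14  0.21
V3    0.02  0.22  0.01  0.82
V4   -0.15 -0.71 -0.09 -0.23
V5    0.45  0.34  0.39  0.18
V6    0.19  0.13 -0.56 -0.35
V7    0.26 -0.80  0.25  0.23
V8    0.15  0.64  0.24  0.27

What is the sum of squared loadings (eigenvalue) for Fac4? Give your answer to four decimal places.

1.0790

SS loadings for Fac4 = 0.17² + 0.21² + 0.82² + (-0.23)² + 0.18² + (-0.35)² + 0.23² + 0.27² = 0.0289 + 0.0441 + 0.6724 + 0.0529 + 0.0324 + 0.1225 + 0.0529 + 0.0729 = 1.0790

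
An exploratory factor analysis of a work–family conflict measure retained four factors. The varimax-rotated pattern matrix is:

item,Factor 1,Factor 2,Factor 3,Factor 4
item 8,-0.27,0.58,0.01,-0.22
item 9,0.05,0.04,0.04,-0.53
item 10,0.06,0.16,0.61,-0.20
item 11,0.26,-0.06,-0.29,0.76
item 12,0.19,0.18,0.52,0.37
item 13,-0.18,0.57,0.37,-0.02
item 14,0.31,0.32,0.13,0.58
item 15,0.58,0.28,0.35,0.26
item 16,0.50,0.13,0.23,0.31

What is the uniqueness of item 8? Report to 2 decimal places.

0.54

h² = (-0.27)² + 0.58² + 0.01² + (-0.22)² = 0.0729 + 0.3364 + 0.0001 + 0.0484 = 0.4578
Uniqueness u² = 1 − h² = 1 − 0.4578 = 0.5422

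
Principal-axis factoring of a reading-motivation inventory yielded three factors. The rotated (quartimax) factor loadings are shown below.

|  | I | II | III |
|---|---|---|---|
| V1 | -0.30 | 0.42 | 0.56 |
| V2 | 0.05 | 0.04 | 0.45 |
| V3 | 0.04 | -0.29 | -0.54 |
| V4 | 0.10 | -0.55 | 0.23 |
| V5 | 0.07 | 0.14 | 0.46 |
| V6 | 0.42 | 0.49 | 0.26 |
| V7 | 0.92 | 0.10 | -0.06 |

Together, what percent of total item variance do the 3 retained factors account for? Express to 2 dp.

Communalities: 0.5800, 0.2066, 0.3773, 0.3654, 0.2361, 0.4841, 0.8600; Σh² = 3.1095.
Total variance with 7 standardized items is 7, so the solution explains 3.1095/7 = 0.4442 = 44.42%.

44.42%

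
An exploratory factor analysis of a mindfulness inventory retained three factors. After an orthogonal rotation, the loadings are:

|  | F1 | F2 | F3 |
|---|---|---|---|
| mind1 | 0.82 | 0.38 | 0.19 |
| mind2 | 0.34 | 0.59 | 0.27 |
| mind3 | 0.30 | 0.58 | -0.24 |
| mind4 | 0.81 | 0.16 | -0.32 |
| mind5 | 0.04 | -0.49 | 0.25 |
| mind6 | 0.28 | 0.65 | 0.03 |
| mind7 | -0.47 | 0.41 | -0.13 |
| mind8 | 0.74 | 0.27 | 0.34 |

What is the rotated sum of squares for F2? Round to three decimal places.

SS loadings for F2 = 0.38² + 0.59² + 0.58² + 0.16² + (-0.49)² + 0.65² + 0.41² + 0.27² = 0.1444 + 0.3481 + 0.3364 + 0.0256 + 0.2401 + 0.4225 + 0.1681 + 0.0729 = 1.7581

1.758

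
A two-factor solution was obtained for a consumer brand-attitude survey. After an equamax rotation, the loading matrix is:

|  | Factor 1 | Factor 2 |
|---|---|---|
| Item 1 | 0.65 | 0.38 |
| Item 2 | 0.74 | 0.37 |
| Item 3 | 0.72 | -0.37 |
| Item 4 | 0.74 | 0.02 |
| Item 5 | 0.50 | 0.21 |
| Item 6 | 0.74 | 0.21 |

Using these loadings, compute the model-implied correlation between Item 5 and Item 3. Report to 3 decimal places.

r̂ = Σ λ_i·λ_j across factors = (0.50)(0.72) + (0.21)(-0.37)
  = +0.3600 -0.0777 = 0.2823

0.282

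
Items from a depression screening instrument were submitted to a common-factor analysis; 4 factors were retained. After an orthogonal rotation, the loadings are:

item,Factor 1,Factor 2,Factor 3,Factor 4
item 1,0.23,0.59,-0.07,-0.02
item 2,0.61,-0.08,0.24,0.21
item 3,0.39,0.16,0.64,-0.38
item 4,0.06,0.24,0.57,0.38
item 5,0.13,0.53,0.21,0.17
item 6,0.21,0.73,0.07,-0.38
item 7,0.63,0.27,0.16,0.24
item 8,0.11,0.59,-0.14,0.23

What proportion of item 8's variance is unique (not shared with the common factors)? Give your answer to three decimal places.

h² = 0.11² + 0.59² + (-0.14)² + 0.23² = 0.0121 + 0.3481 + 0.0196 + 0.0529 = 0.4327
Uniqueness u² = 1 − h² = 1 − 0.4327 = 0.5673

0.567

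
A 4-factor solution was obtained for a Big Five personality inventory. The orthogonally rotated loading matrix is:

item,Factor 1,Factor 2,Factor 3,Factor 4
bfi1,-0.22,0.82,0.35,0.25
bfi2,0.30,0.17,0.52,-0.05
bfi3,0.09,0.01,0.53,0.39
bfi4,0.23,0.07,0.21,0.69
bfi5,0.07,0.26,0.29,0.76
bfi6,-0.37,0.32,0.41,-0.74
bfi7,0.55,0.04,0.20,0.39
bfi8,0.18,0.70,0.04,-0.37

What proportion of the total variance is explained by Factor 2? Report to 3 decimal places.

0.171

SS loadings for Factor 2 = 0.82² + 0.17² + 0.01² + 0.07² + 0.26² + 0.32² + 0.04² + 0.70² = 1.3679
Proportion of variance = 1.3679 / 8 = 0.1710.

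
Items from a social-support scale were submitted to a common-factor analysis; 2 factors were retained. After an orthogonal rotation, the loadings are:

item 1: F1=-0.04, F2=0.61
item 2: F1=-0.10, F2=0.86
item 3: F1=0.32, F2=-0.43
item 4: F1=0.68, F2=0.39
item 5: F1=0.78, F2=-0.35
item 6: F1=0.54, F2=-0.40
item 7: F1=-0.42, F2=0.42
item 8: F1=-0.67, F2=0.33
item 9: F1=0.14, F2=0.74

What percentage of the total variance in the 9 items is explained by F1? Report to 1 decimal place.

SS loadings for F1 = (-0.04)² + (-0.10)² + 0.32² + 0.68² + 0.78² + 0.54² + (-0.42)² + (-0.67)² + 0.14² = 2.1213
With 9 standardized items, total variance = 9. Proportion = 2.1213/9 = 0.2357 → 23.57%.

23.6%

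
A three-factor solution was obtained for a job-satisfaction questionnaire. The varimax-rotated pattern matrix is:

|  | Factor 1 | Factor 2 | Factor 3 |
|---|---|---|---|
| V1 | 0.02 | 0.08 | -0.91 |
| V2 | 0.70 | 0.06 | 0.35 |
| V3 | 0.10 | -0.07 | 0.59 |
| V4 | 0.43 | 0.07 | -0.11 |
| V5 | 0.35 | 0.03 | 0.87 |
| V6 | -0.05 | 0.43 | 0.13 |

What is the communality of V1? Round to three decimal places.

0.835

h² = 0.02² + 0.08² + (-0.91)² = 0.0004 + 0.0064 + 0.8281 = 0.8349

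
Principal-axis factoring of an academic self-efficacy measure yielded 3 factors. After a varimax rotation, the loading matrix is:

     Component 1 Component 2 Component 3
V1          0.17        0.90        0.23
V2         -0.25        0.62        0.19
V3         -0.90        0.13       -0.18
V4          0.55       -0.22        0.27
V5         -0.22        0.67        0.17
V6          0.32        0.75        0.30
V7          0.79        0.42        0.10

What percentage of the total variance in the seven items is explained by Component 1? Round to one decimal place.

28.3%

SS loadings for Component 1 = 0.17² + (-0.25)² + (-0.90)² + 0.55² + (-0.22)² + 0.32² + 0.79² = 1.9788
With 7 standardized items, total variance = 7. Proportion = 1.9788/7 = 0.2827 → 28.27%.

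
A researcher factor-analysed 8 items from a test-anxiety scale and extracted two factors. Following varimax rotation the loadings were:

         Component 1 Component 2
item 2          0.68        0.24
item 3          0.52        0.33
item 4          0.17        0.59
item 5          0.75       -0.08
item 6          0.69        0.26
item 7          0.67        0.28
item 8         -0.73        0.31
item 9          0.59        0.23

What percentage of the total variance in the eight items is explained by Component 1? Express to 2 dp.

SS loadings for Component 1 = 0.68² + 0.52² + 0.17² + 0.75² + 0.69² + 0.67² + (-0.73)² + 0.59² = 3.1302
With 8 standardized items, total variance = 8. Proportion = 3.1302/8 = 0.3913 → 39.13%.

39.13%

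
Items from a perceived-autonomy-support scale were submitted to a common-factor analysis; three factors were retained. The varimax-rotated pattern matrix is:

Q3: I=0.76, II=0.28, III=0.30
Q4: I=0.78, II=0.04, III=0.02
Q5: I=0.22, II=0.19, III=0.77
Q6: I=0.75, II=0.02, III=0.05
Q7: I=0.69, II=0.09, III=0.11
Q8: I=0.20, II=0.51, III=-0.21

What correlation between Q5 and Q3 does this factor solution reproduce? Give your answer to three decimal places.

r̂ = Σ λ_i·λ_j across factors = (0.22)(0.76) + (0.19)(0.28) + (0.77)(0.30)
  = +0.1672 +0.0532 +0.2310 = 0.4514

0.451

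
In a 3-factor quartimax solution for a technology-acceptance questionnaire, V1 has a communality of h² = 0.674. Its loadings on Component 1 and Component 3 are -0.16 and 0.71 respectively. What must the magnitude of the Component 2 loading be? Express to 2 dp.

0.38

Under orthogonal rotation h² = Σλ², so λ_Component 2² = h² − (0.5297) = 0.674 − 0.5297 = 0.1443.
|λ| = √0.1443 = 0.3799.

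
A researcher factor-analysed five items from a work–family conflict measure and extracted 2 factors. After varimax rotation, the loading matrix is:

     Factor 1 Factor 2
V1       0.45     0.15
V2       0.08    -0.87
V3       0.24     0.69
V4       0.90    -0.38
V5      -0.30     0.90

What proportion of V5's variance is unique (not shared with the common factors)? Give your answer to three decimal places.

0.100

h² = (-0.30)² + 0.90² = 0.0900 + 0.8100 = 0.9000
Uniqueness u² = 1 − h² = 1 − 0.9000 = 0.1000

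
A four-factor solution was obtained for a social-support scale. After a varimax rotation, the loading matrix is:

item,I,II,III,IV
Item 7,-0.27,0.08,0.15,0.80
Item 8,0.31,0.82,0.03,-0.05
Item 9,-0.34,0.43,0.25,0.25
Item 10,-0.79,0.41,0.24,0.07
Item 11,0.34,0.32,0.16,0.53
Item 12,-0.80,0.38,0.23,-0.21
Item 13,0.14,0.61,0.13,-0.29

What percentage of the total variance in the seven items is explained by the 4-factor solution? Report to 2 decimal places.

67.04%

Communalities: 0.7418, 0.7719, 0.4255, 0.8547, 0.5245, 0.8814, 0.4927; Σh² = 4.6925.
Total variance with 7 standardized items is 7, so the solution explains 4.6925/7 = 0.6704 = 67.04%.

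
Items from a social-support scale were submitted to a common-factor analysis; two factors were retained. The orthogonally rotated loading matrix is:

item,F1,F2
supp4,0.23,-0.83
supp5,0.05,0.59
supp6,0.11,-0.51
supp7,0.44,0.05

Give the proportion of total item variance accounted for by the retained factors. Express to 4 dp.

Communalities: 0.7418, 0.3506, 0.2722, 0.1961; Σh² = 1.5607.
Total variance with 4 standardized items is 4, so the solution explains 1.5607/4 = 0.3902.

0.3902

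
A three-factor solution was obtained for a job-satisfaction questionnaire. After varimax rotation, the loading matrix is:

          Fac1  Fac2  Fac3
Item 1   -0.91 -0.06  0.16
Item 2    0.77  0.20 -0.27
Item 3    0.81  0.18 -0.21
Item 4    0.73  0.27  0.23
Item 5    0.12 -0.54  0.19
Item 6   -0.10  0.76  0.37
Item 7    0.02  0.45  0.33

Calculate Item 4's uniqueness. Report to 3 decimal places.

0.341

h² = 0.73² + 0.27² + 0.23² = 0.5329 + 0.0729 + 0.0529 = 0.6587
Uniqueness u² = 1 − h² = 1 − 0.6587 = 0.3413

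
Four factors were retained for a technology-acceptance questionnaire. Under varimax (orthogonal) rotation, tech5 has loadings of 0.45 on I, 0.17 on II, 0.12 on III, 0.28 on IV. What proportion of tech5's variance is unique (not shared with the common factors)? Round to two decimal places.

h² = 0.45² + 0.17² + 0.12² + 0.28² = 0.2025 + 0.0289 + 0.0144 + 0.0784 = 0.3242
Uniqueness u² = 1 − h² = 1 − 0.3242 = 0.6758

0.68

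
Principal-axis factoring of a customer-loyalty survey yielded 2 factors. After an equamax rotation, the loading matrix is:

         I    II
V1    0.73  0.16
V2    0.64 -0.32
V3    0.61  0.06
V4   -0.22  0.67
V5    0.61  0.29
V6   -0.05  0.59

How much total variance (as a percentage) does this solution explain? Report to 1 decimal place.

45.8%

SS loadings by factor: 1.7376, 1.0127; total = 2.7503.
Total variance with 6 standardized items is 6, so the solution explains 2.7503/6 = 0.4584 = 45.84%.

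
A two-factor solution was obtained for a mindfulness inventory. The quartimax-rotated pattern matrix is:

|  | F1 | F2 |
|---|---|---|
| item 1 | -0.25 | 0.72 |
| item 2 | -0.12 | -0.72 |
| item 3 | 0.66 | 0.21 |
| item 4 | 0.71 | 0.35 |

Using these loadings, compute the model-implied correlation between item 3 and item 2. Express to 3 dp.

-0.230

r̂ = Σ λ_i·λ_j across factors = (0.66)(-0.12) + (0.21)(-0.72)
  = -0.0792 -0.1512 = -0.2304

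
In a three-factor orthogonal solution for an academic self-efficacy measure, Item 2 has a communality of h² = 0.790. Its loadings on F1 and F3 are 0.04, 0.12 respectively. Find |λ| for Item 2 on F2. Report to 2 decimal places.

Under orthogonal rotation h² = Σλ², so λ_F2² = h² − (0.0160) = 0.790 − 0.0160 = 0.7740.
|λ| = √0.7740 = 0.8798.

0.88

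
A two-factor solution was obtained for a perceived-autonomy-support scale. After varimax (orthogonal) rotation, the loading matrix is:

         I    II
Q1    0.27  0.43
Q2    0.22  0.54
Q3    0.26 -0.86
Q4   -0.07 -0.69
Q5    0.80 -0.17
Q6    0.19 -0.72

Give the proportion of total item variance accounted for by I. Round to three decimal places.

SS loadings for I = 0.27² + 0.22² + 0.26² + (-0.07)² + 0.80² + 0.19² = 0.8699
Proportion of variance = 0.8699 / 6 = 0.1450.

0.145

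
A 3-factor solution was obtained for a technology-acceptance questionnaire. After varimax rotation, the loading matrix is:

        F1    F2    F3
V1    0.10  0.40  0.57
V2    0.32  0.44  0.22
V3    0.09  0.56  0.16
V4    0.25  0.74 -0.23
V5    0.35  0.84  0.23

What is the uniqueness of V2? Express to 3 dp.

h² = 0.32² + 0.44² + 0.22² = 0.1024 + 0.1936 + 0.0484 = 0.3444
Uniqueness u² = 1 − h² = 1 − 0.3444 = 0.6556

0.656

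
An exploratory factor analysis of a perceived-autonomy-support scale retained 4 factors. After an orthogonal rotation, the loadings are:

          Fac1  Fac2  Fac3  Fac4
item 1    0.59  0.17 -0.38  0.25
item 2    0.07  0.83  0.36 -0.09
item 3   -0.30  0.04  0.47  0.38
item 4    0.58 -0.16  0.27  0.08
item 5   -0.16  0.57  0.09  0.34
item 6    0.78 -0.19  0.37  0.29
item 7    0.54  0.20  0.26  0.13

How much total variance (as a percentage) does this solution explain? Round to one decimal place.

58.1%

SS loadings by factor: 1.7050, 1.1460, 0.7804, 0.4380; total = 4.0694.
Total variance with 7 standardized items is 7, so the solution explains 4.0694/7 = 0.5813 = 58.13%.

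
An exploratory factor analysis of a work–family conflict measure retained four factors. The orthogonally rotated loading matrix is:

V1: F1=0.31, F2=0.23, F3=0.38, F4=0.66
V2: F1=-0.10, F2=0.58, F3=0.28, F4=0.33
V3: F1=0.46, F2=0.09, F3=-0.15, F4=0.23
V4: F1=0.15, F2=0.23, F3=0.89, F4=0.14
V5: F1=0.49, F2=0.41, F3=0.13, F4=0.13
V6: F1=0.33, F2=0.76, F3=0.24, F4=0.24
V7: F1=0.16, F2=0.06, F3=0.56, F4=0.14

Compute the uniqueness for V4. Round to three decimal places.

0.113

h² = 0.15² + 0.23² + 0.89² + 0.14² = 0.0225 + 0.0529 + 0.7921 + 0.0196 = 0.8871
Uniqueness u² = 1 − h² = 1 − 0.8871 = 0.1129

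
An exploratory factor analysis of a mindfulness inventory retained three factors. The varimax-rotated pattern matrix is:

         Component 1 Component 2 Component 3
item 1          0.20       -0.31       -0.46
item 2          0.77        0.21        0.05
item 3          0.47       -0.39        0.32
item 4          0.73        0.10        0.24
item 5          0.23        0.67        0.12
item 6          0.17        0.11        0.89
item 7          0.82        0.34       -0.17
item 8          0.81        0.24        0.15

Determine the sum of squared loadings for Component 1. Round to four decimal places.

2.7970

SS loadings for Component 1 = 0.20² + 0.77² + 0.47² + 0.73² + 0.23² + 0.17² + 0.82² + 0.81² = 0.0400 + 0.5929 + 0.2209 + 0.5329 + 0.0529 + 0.0289 + 0.6724 + 0.6561 = 2.7970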